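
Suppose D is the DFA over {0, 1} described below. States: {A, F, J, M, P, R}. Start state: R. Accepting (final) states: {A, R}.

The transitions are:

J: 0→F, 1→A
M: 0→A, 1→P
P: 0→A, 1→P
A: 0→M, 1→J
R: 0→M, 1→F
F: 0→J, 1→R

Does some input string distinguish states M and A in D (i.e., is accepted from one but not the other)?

All states are reachable from the start state.
P0 = {A,R} | {F,J,M,P}.
On input 0, block {F,J,M,P} splits into {F,J} and {M,P}.
The partition is now stable with 3 blocks: {A,R} | {F,J} | {M,P}.
M and A end up in different blocks, so they are distinguishable. For instance, the string 'ε' is accepted from only A.

Yes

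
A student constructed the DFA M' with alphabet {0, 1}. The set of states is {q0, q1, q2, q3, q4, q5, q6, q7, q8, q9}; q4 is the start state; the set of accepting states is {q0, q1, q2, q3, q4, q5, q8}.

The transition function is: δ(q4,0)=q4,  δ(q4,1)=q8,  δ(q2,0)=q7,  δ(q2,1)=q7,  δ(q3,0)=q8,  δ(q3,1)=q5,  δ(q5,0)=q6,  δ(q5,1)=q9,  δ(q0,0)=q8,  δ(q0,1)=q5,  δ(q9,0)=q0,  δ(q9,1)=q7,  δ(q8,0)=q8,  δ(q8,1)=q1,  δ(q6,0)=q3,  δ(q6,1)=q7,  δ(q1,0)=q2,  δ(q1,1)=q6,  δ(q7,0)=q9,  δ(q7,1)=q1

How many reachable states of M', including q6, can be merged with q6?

Every state is reachable, so we keep all 10.
P0 = {q0,q1,q2,q3,q4,q5,q8} | {q6,q7,q9}.
Refine {q0,q1,q2,q3,q4,q5,q8} on symbol 0: members go to different blocks, giving {q0,q1,q3,q4,q8} and {q2,q5}.
Refine {q0,q1,q3,q4,q8} on symbol 0: members go to different blocks, giving {q0,q3,q4,q8} and {q1}.
On input 1, block {q0,q3,q4,q8} splits into {q0,q3} and {q4} and {q8}.
Refine {q6,q7,q9} on symbol 0: members go to different blocks, giving {q6,q9} and {q7}.
Split {q2,q5} by δ(·,0) → {q2} and {q5}.
The partition is now stable with 8 blocks: {q0,q3} | {q6,q9} | {q2} | {q1} | {q4} | {q8} | {q7} | {q5}.
State q6 belongs to the block {q6,q9}, which has 2 states.

2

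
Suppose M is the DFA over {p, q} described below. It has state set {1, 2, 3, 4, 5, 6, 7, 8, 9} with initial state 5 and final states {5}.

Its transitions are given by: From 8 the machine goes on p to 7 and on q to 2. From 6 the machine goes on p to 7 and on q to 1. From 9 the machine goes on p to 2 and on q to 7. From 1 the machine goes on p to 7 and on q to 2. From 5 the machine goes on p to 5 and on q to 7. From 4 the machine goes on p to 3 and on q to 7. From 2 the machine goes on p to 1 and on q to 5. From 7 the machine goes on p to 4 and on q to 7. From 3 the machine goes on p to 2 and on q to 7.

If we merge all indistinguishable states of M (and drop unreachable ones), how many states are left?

First remove the unreachable states {6,8,9}; 6 states remain.
P0 = {5} | {1,2,3,4,7}.
Refine {1,2,3,4,7} on symbol q: members go to different blocks, giving {1,3,4,7} and {2}.
Refine {1,3,4,7} on symbol p: members go to different blocks, giving {1,4,7} and {3}.
On input p, block {1,4,7} splits into {1,7} and {4}.
Split {1,7} by δ(·,p) → {1} and {7}.
No further refinement is possible. Final partition (6 blocks): {5} | {1} | {2} | {3} | {4} | {7}.

6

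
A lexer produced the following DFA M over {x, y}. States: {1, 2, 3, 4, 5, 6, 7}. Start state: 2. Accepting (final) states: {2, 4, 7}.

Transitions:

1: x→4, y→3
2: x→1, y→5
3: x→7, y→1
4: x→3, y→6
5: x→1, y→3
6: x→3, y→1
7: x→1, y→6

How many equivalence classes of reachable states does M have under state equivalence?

3

P0 = {2,4,7} | {1,3,5,6}.
Refine {1,3,5,6} on symbol x: members go to different blocks, giving {1,3} and {5,6}.
No further refinement is possible. Final partition (3 blocks): {2,4,7} | {1,3} | {5,6}.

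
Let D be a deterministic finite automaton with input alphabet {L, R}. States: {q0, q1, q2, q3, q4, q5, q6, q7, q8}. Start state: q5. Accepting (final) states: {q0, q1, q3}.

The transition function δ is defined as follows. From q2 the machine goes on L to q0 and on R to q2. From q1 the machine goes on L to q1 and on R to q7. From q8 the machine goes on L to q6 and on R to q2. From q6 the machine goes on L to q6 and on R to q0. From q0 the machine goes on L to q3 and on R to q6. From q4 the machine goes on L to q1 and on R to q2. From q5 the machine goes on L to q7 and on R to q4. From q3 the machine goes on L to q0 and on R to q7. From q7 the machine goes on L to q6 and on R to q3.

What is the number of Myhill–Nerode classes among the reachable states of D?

First remove the unreachable states {q8}; 8 states remain.
Initial partition by acceptance: {q0,q1,q3} | {q2,q4,q5,q6,q7}.
Split {q2,q4,q5,q6,q7} by δ(·,L) → {q5,q6,q7} and {q2,q4}.
Refine {q5,q6,q7} on symbol R: members go to different blocks, giving {q6,q7} and {q5}.
Stable partition: {q0,q1,q3} | {q6,q7} | {q2,q4} | {q5} — 4 equivalence classes.

4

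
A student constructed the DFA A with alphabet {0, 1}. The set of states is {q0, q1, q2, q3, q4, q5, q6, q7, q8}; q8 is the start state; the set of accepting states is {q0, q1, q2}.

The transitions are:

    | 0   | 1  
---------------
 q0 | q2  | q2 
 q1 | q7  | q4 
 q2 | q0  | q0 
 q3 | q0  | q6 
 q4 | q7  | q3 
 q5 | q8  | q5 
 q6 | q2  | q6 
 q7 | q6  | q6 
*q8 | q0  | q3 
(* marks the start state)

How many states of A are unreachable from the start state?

No path from q8 leads to q1, q4, q5, q7; the other 5 states are all reachable.

4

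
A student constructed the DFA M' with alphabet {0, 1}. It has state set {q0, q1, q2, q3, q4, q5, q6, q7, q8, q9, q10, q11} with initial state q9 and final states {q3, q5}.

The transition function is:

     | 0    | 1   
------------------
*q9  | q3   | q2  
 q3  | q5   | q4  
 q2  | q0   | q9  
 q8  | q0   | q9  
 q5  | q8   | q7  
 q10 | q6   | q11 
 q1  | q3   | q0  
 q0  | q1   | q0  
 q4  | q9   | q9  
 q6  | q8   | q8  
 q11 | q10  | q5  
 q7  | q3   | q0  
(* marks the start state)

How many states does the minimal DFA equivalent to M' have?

Reachable states from the start: {q0,q1,q2,q3,q4,q5,q7,q8,q9}. Unreachable: {q6,q10,q11} — drop them.
Initial partition by acceptance: {q3,q5} | {q0,q1,q2,q4,q7,q8,q9}.
On input 0, block {q3,q5} splits into {q3} and {q5}.
Split {q0,q1,q2,q4,q7,q8,q9} by δ(·,0) → {q0,q2,q4,q8} and {q1,q7,q9}.
On input 0, block {q0,q2,q4,q8} splits into {q0,q4} and {q2,q8}.
Refine {q0,q4} on symbol 1: members go to different blocks, giving {q0} and {q4}.
Split {q1,q7,q9} by δ(·,1) → {q1,q7} and {q9}.
Stable partition: {q3} | {q0} | {q5} | {q1,q7} | {q2,q8} | {q4} | {q9} — 7 equivalence classes.

7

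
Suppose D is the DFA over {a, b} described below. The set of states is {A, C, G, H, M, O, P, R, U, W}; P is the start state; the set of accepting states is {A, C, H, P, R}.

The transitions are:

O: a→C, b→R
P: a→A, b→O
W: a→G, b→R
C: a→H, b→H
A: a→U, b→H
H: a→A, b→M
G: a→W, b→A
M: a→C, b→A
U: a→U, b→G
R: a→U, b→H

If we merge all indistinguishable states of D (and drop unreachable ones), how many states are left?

All states are reachable from the start state.
Initial partition by acceptance: {A,C,H,P,R} | {G,M,O,U,W}.
Refine {A,C,H,P,R} on symbol a: members go to different blocks, giving {C,H,P} and {A,R}.
Refine {C,H,P} on symbol a: members go to different blocks, giving {H,P} and {C}.
Split {G,M,O,U,W} by δ(·,a) → {G,U,W} and {M,O}.
Refine {G,U,W} on symbol b: members go to different blocks, giving {G,W} and {U}.
No further refinement is possible. Final partition (6 blocks): {H,P} | {G,W} | {A,R} | {C} | {M,O} | {U}.

6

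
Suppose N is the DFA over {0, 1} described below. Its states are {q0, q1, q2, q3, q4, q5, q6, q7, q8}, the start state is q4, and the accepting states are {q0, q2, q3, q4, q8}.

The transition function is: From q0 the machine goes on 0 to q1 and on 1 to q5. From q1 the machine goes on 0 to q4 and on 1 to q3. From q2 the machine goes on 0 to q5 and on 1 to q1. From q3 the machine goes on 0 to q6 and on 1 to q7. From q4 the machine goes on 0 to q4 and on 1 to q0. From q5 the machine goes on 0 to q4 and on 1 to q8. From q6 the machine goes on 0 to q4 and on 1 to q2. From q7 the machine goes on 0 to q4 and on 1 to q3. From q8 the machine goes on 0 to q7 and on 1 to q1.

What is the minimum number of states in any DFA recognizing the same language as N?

3

Every state is reachable, so we keep all 9.
Initial partition by acceptance: {q0,q2,q3,q4,q8} | {q1,q5,q6,q7}.
Refine {q0,q2,q3,q4,q8} on symbol 0: members go to different blocks, giving {q0,q2,q3,q8} and {q4}.
Stable partition: {q0,q2,q3,q8} | {q1,q5,q6,q7} | {q4} — 3 equivalence classes.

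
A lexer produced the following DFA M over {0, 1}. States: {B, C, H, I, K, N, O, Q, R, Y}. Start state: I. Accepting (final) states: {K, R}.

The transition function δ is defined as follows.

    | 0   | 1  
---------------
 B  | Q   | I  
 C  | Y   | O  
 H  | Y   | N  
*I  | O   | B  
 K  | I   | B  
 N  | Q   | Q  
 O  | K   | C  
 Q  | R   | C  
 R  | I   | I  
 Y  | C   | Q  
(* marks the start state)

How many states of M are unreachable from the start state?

2

BFS from I reaches {B, C, I, K, O, Q, R, Y}; the 2 state(s) H, N are never visited.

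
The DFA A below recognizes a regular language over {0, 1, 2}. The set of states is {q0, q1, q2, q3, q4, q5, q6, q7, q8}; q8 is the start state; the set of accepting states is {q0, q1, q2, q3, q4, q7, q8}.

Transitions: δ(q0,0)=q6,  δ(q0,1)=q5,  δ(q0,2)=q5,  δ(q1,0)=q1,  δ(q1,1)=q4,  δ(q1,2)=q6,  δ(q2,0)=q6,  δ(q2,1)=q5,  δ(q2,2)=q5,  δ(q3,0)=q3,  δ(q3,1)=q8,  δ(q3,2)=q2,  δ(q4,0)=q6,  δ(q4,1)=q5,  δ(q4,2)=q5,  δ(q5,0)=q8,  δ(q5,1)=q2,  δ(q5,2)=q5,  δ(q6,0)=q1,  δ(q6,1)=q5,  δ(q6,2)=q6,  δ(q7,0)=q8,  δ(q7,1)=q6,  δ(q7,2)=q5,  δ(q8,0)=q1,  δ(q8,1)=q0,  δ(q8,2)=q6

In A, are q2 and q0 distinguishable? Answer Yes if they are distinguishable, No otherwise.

First remove the unreachable states {q3,q7}; 7 states remain.
P0 = {q0,q1,q2,q4,q8} | {q5,q6}.
On input 0, block {q0,q1,q2,q4,q8} splits into {q0,q2,q4} and {q1,q8}.
On input 1, block {q5,q6} splits into {q5} and {q6}.
The partition is now stable with 4 blocks: {q0,q2,q4} | {q5} | {q1,q8} | {q6}.
q2 and q0 lie in the same block of the stable partition, so they are equivalent — no string distinguishes them.

No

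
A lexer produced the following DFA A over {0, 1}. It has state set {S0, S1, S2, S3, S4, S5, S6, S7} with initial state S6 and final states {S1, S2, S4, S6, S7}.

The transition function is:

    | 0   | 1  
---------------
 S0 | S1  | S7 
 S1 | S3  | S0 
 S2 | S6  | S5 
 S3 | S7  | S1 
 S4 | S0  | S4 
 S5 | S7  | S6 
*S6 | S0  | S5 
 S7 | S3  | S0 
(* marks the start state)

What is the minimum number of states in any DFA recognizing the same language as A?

2

First remove the unreachable states {S2,S4}; 6 states remain.
P0 = {S1,S6,S7} | {S0,S3,S5}.
No further refinement is possible. Final partition (2 blocks): {S1,S6,S7} | {S0,S3,S5}.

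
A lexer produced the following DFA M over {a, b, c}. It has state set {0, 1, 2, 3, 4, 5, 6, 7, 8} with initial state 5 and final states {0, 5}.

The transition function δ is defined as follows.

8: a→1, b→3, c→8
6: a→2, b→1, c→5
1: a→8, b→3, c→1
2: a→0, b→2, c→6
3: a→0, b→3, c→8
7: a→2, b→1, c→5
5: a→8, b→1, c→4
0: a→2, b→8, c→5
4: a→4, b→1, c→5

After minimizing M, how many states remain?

Reachable states from the start: {0,1,2,3,4,5,6,8}. Unreachable: {7} — drop them.
P0 = {0,5} | {1,2,3,4,6,8}.
Split {0,5} by δ(·,c) → {0} and {5}.
Split {1,2,3,4,6,8} by δ(·,a) → {1,4,6,8} and {2,3}.
Split {1,4,6,8} by δ(·,a) → {1,4,8} and {6}.
On input b, block {1,4,8} splits into {1,8} and {4}.
Refine {2,3} on symbol c: members go to different blocks, giving {2} and {3}.
Stable partition: {0} | {1,8} | {5} | {2} | {6} | {4} | {3} — 7 equivalence classes.

7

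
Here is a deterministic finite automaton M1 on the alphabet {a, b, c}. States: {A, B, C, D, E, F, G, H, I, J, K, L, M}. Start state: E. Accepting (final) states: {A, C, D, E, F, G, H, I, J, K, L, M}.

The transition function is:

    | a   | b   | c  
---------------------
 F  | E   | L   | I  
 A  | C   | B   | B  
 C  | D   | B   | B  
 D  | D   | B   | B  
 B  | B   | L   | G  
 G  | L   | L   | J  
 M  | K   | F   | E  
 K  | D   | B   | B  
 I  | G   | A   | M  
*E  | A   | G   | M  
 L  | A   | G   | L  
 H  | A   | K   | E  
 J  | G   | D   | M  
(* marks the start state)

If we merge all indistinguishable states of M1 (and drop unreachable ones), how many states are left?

5

States {H} cannot be reached from the start state, so discard them.
P0 = {A,C,D,E,F,G,I,J,K,L,M} | {B}.
On input b, block {A,C,D,E,F,G,I,J,K,L,M} splits into {E,F,G,I,J,L,M} and {A,C,D,K}.
Refine {E,F,G,I,J,L,M} on symbol a: members go to different blocks, giving {F,G,I,J} and {E,L,M}.
Refine {F,G,I,J} on symbol a: members go to different blocks, giving {F,G} and {I,J}.
The partition is now stable with 5 blocks: {F,G} | {B} | {A,C,D,K} | {E,L,M} | {I,J}.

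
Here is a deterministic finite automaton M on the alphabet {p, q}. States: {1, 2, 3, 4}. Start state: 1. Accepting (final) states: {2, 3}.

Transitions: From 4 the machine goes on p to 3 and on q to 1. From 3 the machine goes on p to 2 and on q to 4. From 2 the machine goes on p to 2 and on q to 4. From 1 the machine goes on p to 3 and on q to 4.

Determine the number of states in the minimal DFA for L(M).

2

Every state is reachable, so we keep all 4.
P0 = {2,3} | {1,4}.
The partition is now stable with 2 blocks: {2,3} | {1,4}.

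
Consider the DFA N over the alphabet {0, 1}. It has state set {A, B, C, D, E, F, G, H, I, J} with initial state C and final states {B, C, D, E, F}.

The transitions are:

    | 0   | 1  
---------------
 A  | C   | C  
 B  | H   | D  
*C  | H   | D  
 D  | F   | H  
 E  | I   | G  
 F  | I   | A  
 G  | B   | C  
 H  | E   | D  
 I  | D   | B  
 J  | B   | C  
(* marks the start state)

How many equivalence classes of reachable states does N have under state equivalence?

Reachable states from the start: {A,B,C,D,E,F,G,H,I}. Unreachable: {J} — drop them.
Start with accepting vs non-accepting: {B,C,D,E,F} | {A,G,H,I}.
On input 0, block {B,C,D,E,F} splits into {B,C,E,F} and {D}.
Refine {B,C,E,F} on symbol 1: members go to different blocks, giving {B,C} and {E,F}.
Split {A,G,H,I} by δ(·,0) → {A,G} and {H} and {I}.
No further refinement is possible. Final partition (6 blocks): {B,C} | {A,G} | {D} | {E,F} | {H} | {I}.

6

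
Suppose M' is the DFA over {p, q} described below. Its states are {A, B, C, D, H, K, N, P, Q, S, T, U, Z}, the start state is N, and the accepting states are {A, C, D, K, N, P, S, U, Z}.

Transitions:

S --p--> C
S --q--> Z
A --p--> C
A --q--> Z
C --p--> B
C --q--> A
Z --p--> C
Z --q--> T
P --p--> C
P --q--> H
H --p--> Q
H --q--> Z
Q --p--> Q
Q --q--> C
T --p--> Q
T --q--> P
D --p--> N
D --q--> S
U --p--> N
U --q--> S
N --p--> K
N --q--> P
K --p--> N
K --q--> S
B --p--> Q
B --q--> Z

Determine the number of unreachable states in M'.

2

BFS from N reaches {A, B, C, H, K, N, P, Q, S, T, Z}; the 2 state(s) D, U are never visited.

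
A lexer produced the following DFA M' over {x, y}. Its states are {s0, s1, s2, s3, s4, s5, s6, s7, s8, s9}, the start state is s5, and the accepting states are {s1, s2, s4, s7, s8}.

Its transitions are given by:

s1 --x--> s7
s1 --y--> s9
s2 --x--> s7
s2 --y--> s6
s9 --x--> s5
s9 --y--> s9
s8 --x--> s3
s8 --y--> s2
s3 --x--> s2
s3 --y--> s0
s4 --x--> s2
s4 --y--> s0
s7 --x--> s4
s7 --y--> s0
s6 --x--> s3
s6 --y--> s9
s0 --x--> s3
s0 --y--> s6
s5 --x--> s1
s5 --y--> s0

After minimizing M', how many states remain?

3

First remove the unreachable states {s8}; 9 states remain.
Start with accepting vs non-accepting: {s1,s2,s4,s7} | {s0,s3,s5,s6,s9}.
Refine {s0,s3,s5,s6,s9} on symbol x: members go to different blocks, giving {s0,s6,s9} and {s3,s5}.
Stable partition: {s1,s2,s4,s7} | {s0,s6,s9} | {s3,s5} — 3 equivalence classes.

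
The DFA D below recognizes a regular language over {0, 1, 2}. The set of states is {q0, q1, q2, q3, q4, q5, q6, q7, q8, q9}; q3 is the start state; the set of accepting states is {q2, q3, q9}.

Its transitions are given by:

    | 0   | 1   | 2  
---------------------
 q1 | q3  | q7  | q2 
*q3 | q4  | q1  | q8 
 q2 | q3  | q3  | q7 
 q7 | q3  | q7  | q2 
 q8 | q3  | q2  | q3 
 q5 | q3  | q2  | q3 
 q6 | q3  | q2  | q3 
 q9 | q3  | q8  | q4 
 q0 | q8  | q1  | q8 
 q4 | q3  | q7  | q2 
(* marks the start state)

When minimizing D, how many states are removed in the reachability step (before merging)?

4

Starting at q3 and following transitions, the reachable set is {q1, q2, q3, q4, q7, q8}. That leaves q0, q5, q6, q9 unreachable — 4 in total.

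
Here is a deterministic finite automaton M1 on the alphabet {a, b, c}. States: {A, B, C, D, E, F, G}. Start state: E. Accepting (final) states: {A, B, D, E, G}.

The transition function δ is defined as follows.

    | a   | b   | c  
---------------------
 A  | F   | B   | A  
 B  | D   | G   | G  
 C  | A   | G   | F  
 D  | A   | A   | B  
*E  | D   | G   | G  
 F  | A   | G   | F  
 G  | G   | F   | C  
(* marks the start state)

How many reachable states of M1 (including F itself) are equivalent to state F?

2

Every state is reachable, so we keep all 7.
P0 = {A,B,D,E,G} | {C,F}.
On input a, block {A,B,D,E,G} splits into {B,D,E,G} and {A}.
On input a, block {B,D,E,G} splits into {B,E,G} and {D}.
Refine {B,E,G} on symbol a: members go to different blocks, giving {B,E} and {G}.
No further refinement is possible. Final partition (5 blocks): {B,E} | {C,F} | {A} | {D} | {G}.
State F belongs to the block {C,F}, which has 2 states.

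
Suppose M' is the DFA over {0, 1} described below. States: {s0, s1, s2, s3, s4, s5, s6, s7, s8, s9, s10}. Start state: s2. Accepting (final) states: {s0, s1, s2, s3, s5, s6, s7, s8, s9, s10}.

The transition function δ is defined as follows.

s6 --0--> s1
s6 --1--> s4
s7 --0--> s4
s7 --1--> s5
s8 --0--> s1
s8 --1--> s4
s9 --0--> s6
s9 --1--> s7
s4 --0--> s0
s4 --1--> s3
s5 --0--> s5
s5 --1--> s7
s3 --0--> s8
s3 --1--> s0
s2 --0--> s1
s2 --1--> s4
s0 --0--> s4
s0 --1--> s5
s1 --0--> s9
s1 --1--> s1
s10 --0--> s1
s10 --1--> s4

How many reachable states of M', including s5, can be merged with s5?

Reachable states from the start: {s0,s1,s2,s3,s4,s5,s6,s7,s8,s9}. Unreachable: {s10} — drop them.
Initial partition by acceptance: {s0,s1,s2,s3,s5,s6,s7,s8,s9} | {s4}.
On input 0, block {s0,s1,s2,s3,s5,s6,s7,s8,s9} splits into {s1,s2,s3,s5,s6,s8,s9} and {s0,s7}.
Refine {s1,s2,s3,s5,s6,s8,s9} on symbol 1: members go to different blocks, giving {s2,s6,s8} and {s3,s5,s9} and {s1}.
Split {s3,s5,s9} by δ(·,0) → {s3,s9} and {s5}.
Stable partition: {s2,s6,s8} | {s4} | {s0,s7} | {s3,s9} | {s1} | {s5} — 6 equivalence classes.
State s5 belongs to the block {s5}, which has 1 states.

1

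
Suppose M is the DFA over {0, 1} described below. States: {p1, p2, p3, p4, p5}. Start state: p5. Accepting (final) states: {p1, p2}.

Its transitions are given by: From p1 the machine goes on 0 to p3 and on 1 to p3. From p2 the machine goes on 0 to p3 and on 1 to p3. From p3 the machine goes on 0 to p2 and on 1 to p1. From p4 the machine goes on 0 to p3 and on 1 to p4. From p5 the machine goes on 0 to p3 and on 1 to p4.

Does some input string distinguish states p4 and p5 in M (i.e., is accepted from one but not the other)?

All states are reachable from the start state.
Initial partition by acceptance: {p1,p2} | {p3,p4,p5}.
On input 0, block {p3,p4,p5} splits into {p4,p5} and {p3}.
No further refinement is possible. Final partition (3 blocks): {p1,p2} | {p4,p5} | {p3}.
p4 and p5 lie in the same block of the stable partition, so they are equivalent — no string distinguishes them.

No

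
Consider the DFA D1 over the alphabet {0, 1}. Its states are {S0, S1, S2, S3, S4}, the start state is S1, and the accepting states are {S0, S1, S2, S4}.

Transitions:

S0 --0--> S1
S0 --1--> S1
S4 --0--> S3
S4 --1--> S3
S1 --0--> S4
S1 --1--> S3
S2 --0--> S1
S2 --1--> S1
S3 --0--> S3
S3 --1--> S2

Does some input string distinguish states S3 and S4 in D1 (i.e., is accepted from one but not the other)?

Yes

Reachable states from the start: {S1,S2,S3,S4}. Unreachable: {S0} — drop them.
P0 = {S1,S2,S4} | {S3}.
Split {S1,S2,S4} by δ(·,0) → {S1,S2} and {S4}.
On input 0, block {S1,S2} splits into {S1} and {S2}.
Stable partition: {S1} | {S3} | {S4} | {S2} — 4 equivalence classes.
S3 and S4 end up in different blocks, so they are distinguishable. For instance, the string 'ε' is accepted from only S4.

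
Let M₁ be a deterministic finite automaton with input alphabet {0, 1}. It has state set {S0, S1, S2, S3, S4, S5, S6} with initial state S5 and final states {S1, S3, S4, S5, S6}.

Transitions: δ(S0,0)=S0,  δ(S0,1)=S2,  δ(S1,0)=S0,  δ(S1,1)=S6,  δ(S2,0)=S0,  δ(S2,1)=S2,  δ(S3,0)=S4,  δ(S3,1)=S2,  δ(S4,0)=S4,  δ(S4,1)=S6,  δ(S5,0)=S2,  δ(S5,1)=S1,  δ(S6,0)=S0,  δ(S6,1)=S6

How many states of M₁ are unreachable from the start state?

2

Starting at S5 and following transitions, the reachable set is {S0, S1, S2, S5, S6}. That leaves S3, S4 unreachable — 2 in total.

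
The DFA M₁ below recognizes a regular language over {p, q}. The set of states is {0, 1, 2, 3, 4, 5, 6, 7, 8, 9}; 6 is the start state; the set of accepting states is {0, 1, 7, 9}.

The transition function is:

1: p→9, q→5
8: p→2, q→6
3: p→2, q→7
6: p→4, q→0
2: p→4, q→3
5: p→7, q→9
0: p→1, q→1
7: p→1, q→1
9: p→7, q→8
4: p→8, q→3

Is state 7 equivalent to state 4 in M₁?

No

Every state is reachable, so we keep all 10.
Start with accepting vs non-accepting: {0,1,7,9} | {2,3,4,5,6,8}.
Split {0,1,7,9} by δ(·,q) → {0,7} and {1,9}.
Refine {2,3,4,5,6,8} on symbol p: members go to different blocks, giving {2,3,4,6,8} and {5}.
Split {2,3,4,6,8} by δ(·,q) → {2,4,8} and {3,6}.
Split {1,9} by δ(·,p) → {1} and {9}.
No further refinement is possible. Final partition (6 blocks): {0,7} | {2,4,8} | {1} | {5} | {3,6} | {9}.
7 and 4 end up in different blocks, so they are distinguishable. For instance, the string 'ε' is accepted from only 7.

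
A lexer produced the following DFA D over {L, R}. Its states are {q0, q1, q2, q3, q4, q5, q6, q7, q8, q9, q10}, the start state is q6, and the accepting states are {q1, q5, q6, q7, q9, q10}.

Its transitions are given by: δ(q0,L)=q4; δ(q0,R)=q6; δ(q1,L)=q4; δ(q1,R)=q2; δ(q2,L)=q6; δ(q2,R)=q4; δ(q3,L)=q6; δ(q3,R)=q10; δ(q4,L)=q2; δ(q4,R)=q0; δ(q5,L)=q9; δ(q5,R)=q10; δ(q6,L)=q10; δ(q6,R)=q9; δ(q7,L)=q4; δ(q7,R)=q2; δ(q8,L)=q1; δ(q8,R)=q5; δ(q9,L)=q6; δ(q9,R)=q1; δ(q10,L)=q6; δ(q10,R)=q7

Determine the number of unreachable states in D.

No path from q6 leads to q3, q5, q8; the other 8 states are all reachable.

3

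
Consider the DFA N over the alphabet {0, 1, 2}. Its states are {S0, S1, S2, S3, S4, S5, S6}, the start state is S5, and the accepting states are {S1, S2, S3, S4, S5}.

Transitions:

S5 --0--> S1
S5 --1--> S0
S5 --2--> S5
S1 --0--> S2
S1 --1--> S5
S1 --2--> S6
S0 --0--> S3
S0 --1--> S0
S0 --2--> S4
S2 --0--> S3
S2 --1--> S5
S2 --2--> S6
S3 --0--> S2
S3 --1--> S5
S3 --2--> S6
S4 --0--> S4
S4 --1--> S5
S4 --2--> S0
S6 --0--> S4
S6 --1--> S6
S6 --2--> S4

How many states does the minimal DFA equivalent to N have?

3

All states are reachable from the start state.
Initial partition by acceptance: {S1,S2,S3,S4,S5} | {S0,S6}.
On input 1, block {S1,S2,S3,S4,S5} splits into {S1,S2,S3,S4} and {S5}.
The partition is now stable with 3 blocks: {S1,S2,S3,S4} | {S0,S6} | {S5}.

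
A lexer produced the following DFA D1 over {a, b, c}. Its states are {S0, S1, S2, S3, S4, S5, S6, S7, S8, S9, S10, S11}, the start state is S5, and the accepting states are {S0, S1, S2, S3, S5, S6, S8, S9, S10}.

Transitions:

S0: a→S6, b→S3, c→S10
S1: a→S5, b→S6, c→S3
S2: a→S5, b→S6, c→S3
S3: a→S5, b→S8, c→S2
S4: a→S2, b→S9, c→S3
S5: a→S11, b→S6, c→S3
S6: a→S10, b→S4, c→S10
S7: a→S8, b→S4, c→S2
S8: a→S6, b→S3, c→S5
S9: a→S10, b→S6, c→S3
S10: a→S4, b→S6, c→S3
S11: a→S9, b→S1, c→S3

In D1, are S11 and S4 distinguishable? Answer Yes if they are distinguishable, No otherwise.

No

First remove the unreachable states {S0,S7}; 10 states remain.
P0 = {S1,S2,S3,S5,S6,S8,S9,S10} | {S4,S11}.
Split {S1,S2,S3,S5,S6,S8,S9,S10} by δ(·,a) → {S1,S2,S3,S6,S8,S9} and {S5,S10}.
On input a, block {S1,S2,S3,S6,S8,S9} splits into {S1,S2,S3,S6,S9} and {S8}.
Split {S1,S2,S3,S6,S9} by δ(·,b) → {S1,S2,S9} and {S3} and {S6}.
No further refinement is possible. Final partition (6 blocks): {S1,S2,S9} | {S4,S11} | {S5,S10} | {S8} | {S3} | {S6}.
S11 and S4 lie in the same block of the stable partition, so they are equivalent — no string distinguishes them.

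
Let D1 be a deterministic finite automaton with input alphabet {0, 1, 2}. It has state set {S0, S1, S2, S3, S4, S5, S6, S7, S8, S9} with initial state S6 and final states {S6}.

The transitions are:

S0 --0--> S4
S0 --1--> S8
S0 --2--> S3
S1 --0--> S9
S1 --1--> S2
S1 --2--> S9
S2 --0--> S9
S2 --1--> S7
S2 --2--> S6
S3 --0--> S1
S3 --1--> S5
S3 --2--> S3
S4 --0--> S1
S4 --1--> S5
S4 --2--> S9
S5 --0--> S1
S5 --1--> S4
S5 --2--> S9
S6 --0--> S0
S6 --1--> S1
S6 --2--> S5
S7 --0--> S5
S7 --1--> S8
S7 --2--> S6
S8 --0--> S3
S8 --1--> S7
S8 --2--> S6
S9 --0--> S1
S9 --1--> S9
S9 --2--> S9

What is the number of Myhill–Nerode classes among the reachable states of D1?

Every state is reachable, so we keep all 10.
Start with accepting vs non-accepting: {S6} | {S0,S1,S2,S3,S4,S5,S7,S8,S9}.
Split {S0,S1,S2,S3,S4,S5,S7,S8,S9} by δ(·,2) → {S0,S1,S3,S4,S5,S9} and {S2,S7,S8}.
On input 1, block {S0,S1,S3,S4,S5,S9} splits into {S3,S4,S5,S9} and {S0,S1}.
The partition is now stable with 4 blocks: {S6} | {S3,S4,S5,S9} | {S2,S7,S8} | {S0,S1}.

4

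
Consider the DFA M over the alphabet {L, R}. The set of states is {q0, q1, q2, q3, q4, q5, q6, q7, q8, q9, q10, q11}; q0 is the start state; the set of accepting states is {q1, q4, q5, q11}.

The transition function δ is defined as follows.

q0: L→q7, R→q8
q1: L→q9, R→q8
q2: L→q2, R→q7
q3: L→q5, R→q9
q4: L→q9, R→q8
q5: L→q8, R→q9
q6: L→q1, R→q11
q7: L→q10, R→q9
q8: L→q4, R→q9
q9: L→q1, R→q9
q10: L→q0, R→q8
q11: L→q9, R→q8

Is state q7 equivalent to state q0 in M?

Yes

States {q2,q3,q5,q6,q11} cannot be reached from the start state, so discard them.
Start with accepting vs non-accepting: {q1,q4} | {q0,q7,q8,q9,q10}.
On input L, block {q0,q7,q8,q9,q10} splits into {q0,q7,q10} and {q8,q9}.
Stable partition: {q1,q4} | {q0,q7,q10} | {q8,q9} — 3 equivalence classes.
q7 and q0 lie in the same block of the stable partition, so they are equivalent — no string distinguishes them.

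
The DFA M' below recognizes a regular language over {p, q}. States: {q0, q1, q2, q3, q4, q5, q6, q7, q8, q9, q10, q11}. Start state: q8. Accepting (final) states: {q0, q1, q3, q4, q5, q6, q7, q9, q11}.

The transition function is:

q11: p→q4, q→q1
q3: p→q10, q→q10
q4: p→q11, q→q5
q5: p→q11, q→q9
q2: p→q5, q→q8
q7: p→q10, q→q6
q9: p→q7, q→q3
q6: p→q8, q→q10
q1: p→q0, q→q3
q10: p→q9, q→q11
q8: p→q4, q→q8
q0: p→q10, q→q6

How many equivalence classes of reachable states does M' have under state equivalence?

9

States {q2} cannot be reached from the start state, so discard them.
Initial partition by acceptance: {q0,q1,q3,q4,q5,q6,q7,q9,q11} | {q8,q10}.
On input p, block {q0,q1,q3,q4,q5,q6,q7,q9,q11} splits into {q1,q4,q5,q9,q11} and {q0,q3,q6,q7}.
Split {q1,q4,q5,q9,q11} by δ(·,p) → {q4,q5,q11} and {q1,q9}.
Refine {q4,q5,q11} on symbol q: members go to different blocks, giving {q5,q11} and {q4}.
On input p, block {q5,q11} splits into {q5} and {q11}.
Split {q8,q10} by δ(·,p) → {q8} and {q10}.
On input p, block {q0,q3,q6,q7} splits into {q0,q3,q7} and {q6}.
On input q, block {q0,q3,q7} splits into {q0,q7} and {q3}.
The partition is now stable with 9 blocks: {q5} | {q8} | {q0,q7} | {q1,q9} | {q4} | {q11} | {q10} | {q6} | {q3}.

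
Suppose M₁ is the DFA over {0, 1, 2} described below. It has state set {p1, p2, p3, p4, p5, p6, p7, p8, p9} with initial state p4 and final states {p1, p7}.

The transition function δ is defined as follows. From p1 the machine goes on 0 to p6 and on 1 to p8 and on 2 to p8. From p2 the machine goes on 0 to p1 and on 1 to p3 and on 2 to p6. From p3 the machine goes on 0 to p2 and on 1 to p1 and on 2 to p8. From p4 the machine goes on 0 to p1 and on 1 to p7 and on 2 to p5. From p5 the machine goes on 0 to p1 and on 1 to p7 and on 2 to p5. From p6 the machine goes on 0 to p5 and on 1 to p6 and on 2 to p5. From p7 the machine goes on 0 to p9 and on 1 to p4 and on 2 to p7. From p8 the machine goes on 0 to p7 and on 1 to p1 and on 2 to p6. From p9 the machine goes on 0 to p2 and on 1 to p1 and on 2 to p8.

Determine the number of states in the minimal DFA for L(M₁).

Every state is reachable, so we keep all 9.
Initial partition by acceptance: {p1,p7} | {p2,p3,p4,p5,p6,p8,p9}.
On input 2, block {p1,p7} splits into {p1} and {p7}.
Refine {p2,p3,p4,p5,p6,p8,p9} on symbol 0: members go to different blocks, giving {p2,p4,p5} and {p3,p6,p9} and {p8}.
On input 1, block {p2,p4,p5} splits into {p4,p5} and {p2}.
On input 0, block {p3,p6,p9} splits into {p3,p9} and {p6}.
Stable partition: {p1} | {p4,p5} | {p7} | {p3,p9} | {p8} | {p2} | {p6} — 7 equivalence classes.

7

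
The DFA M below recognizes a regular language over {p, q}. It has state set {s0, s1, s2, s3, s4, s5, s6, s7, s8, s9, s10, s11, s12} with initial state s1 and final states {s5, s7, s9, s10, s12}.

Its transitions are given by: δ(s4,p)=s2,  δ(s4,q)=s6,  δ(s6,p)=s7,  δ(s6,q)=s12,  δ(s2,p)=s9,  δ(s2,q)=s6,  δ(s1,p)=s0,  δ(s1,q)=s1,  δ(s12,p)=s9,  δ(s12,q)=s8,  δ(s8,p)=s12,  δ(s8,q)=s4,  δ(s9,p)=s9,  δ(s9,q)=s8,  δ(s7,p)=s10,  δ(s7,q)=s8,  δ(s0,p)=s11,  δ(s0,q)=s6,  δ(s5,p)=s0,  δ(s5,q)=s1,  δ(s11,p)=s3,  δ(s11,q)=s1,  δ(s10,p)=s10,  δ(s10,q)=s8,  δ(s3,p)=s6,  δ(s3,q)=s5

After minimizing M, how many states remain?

10

All states are reachable from the start state.
Start with accepting vs non-accepting: {s5,s7,s9,s10,s12} | {s0,s1,s2,s3,s4,s6,s8,s11}.
On input p, block {s5,s7,s9,s10,s12} splits into {s7,s9,s10,s12} and {s5}.
On input p, block {s0,s1,s2,s3,s4,s6,s8,s11} splits into {s0,s1,s3,s4,s11} and {s2,s6,s8}.
On input p, block {s0,s1,s3,s4,s11} splits into {s0,s1,s11} and {s3,s4}.
Split {s0,s1,s11} by δ(·,p) → {s0,s1} and {s11}.
Split {s0,s1} by δ(·,p) → {s0} and {s1}.
On input q, block {s2,s6,s8} splits into {s2} and {s6} and {s8}.
Split {s3,s4} by δ(·,p) → {s3} and {s4}.
The partition is now stable with 10 blocks: {s7,s9,s10,s12} | {s0} | {s5} | {s2} | {s3} | {s11} | {s1} | {s6} | {s8} | {s4}.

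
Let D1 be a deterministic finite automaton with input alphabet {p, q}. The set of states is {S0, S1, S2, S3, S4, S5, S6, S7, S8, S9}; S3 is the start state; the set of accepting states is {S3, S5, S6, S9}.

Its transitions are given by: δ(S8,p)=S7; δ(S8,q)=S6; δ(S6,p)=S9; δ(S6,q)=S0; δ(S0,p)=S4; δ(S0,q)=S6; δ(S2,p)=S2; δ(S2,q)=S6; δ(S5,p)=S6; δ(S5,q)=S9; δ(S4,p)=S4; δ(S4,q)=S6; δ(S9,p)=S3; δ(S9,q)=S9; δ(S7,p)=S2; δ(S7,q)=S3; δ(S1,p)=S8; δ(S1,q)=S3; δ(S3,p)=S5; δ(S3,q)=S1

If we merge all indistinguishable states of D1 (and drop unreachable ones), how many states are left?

3

Initial partition by acceptance: {S3,S5,S6,S9} | {S0,S1,S2,S4,S7,S8}.
Refine {S3,S5,S6,S9} on symbol q: members go to different blocks, giving {S3,S6} and {S5,S9}.
The partition is now stable with 3 blocks: {S3,S6} | {S0,S1,S2,S4,S7,S8} | {S5,S9}.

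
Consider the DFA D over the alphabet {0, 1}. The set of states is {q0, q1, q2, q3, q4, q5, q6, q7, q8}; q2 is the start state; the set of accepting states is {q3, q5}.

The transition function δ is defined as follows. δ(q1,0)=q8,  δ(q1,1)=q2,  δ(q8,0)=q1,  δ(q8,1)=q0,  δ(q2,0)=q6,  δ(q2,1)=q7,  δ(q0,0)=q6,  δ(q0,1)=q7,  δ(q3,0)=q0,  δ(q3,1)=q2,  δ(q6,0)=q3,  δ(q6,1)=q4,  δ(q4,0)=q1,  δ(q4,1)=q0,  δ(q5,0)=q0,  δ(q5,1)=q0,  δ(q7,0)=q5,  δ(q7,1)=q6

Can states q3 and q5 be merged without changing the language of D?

All states are reachable from the start state.
Initial partition by acceptance: {q3,q5} | {q0,q1,q2,q4,q6,q7,q8}.
On input 0, block {q0,q1,q2,q4,q6,q7,q8} splits into {q0,q1,q2,q4,q8} and {q6,q7}.
Split {q0,q1,q2,q4,q8} by δ(·,0) → {q1,q4,q8} and {q0,q2}.
Split {q6,q7} by δ(·,1) → {q6} and {q7}.
Stable partition: {q3,q5} | {q1,q4,q8} | {q6} | {q0,q2} | {q7} — 5 equivalence classes.
q3 and q5 lie in the same block of the stable partition, so they are equivalent — no string distinguishes them.

Yes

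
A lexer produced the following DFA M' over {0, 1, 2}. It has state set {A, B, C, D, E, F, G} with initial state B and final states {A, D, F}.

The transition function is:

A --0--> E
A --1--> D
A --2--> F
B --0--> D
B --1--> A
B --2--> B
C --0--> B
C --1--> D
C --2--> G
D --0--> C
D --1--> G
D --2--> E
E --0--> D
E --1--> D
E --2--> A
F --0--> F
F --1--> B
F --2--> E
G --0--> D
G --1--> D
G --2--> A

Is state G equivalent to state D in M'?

Start with accepting vs non-accepting: {A,D,F} | {B,C,E,G}.
Split {A,D,F} by δ(·,0) → {A,D} and {F}.
Refine {A,D} on symbol 1: members go to different blocks, giving {A} and {D}.
Refine {B,C,E,G} on symbol 0: members go to different blocks, giving {B,E,G} and {C}.
On input 1, block {B,E,G} splits into {E,G} and {B}.
The partition is now stable with 6 blocks: {A} | {E,G} | {F} | {D} | {C} | {B}.
G and D end up in different blocks, so they are distinguishable. For instance, the string 'ε' is accepted from only D.

No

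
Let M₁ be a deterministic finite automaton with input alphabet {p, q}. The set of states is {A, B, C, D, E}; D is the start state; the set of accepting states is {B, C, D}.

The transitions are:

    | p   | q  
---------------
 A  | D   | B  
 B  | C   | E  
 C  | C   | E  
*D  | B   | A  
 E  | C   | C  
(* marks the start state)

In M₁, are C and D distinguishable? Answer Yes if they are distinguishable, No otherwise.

All states are reachable from the start state.
P0 = {B,C,D} | {A,E}.
The partition is now stable with 2 blocks: {B,C,D} | {A,E}.
C and D lie in the same block of the stable partition, so they are equivalent — no string distinguishes them.

No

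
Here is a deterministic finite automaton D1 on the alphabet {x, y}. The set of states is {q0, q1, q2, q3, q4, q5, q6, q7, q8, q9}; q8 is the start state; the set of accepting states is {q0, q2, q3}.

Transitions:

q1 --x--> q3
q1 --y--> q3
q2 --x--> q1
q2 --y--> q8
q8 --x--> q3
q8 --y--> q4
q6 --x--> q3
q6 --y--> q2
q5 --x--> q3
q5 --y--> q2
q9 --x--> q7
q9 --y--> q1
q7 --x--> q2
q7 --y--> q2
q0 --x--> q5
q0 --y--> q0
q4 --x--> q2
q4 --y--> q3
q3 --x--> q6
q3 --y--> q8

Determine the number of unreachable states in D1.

4

No path from q8 leads to q0, q5, q7, q9; the other 6 states are all reachable.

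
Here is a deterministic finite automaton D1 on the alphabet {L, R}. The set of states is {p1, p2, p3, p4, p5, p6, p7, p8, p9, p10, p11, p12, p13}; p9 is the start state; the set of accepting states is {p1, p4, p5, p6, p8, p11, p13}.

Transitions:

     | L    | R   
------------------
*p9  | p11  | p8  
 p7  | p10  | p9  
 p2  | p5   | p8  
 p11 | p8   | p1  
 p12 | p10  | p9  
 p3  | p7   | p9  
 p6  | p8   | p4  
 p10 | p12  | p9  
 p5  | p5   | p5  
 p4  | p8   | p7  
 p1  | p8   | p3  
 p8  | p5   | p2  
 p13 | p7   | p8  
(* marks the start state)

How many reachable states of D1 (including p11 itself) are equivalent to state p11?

Reachable states from the start: {p1,p2,p3,p5,p7,p8,p9,p10,p11,p12}. Unreachable: {p4,p6,p13} — drop them.
P0 = {p1,p5,p8,p11} | {p2,p3,p7,p9,p10,p12}.
On input R, block {p1,p5,p8,p11} splits into {p1,p8} and {p5,p11}.
Refine {p1,p8} on symbol L: members go to different blocks, giving {p1} and {p8}.
On input L, block {p2,p3,p7,p9,p10,p12} splits into {p3,p7,p10,p12} and {p2,p9}.
Refine {p5,p11} on symbol L: members go to different blocks, giving {p5} and {p11}.
Refine {p2,p9} on symbol L: members go to different blocks, giving {p2} and {p9}.
No further refinement is possible. Final partition (7 blocks): {p1} | {p3,p7,p10,p12} | {p5} | {p8} | {p2} | {p11} | {p9}.
The equivalence class containing p11 is {p11}, of size 1.

1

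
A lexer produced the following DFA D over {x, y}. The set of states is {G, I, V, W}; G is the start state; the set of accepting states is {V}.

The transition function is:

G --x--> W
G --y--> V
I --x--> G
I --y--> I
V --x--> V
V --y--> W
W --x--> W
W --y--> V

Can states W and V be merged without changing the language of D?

First remove the unreachable states {I}; 3 states remain.
P0 = {V} | {G,W}.
Stable partition: {V} | {G,W} — 2 equivalence classes.
W and V end up in different blocks, so they are distinguishable. For instance, the string 'ε' is accepted from only V.

No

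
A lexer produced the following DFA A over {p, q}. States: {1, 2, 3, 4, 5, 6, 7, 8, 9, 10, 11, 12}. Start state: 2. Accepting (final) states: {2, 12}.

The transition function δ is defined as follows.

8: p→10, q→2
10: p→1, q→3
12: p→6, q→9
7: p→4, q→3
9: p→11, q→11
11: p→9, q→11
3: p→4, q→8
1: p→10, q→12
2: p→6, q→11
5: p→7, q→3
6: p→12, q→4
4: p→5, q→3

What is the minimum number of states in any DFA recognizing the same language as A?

Initial partition by acceptance: {2,12} | {1,3,4,5,6,7,8,9,10,11}.
Refine {1,3,4,5,6,7,8,9,10,11} on symbol p: members go to different blocks, giving {1,3,4,5,7,8,9,10,11} and {6}.
Split {1,3,4,5,7,8,9,10,11} by δ(·,q) → {3,4,5,7,9,10,11} and {1,8}.
Refine {3,4,5,7,9,10,11} on symbol p: members go to different blocks, giving {3,4,5,7,9,11} and {10}.
Refine {3,4,5,7,9,11} on symbol q: members go to different blocks, giving {4,5,7,9,11} and {3}.
On input q, block {4,5,7,9,11} splits into {4,5,7} and {9,11}.
The partition is now stable with 7 blocks: {2,12} | {4,5,7} | {6} | {1,8} | {10} | {3} | {9,11}.

7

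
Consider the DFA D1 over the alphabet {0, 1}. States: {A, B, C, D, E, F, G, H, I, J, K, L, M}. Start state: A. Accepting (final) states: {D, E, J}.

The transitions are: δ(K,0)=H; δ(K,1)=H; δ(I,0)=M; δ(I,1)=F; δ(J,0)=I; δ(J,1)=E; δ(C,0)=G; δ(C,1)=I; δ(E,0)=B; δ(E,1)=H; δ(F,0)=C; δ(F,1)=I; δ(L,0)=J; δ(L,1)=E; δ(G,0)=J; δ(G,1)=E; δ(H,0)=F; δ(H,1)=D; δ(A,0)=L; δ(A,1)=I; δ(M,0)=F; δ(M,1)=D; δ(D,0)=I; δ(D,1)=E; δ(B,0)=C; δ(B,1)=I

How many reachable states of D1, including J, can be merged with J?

2

States {K} cannot be reached from the start state, so discard them.
Initial partition by acceptance: {D,E,J} | {A,B,C,F,G,H,I,L,M}.
On input 1, block {D,E,J} splits into {D,J} and {E}.
Split {A,B,C,F,G,H,I,L,M} by δ(·,0) → {A,B,C,F,H,I,M} and {G,L}.
On input 0, block {A,B,C,F,H,I,M} splits into {B,F,H,I,M} and {A,C}.
Refine {B,F,H,I,M} on symbol 0: members go to different blocks, giving {H,I,M} and {B,F}.
Refine {H,I,M} on symbol 0: members go to different blocks, giving {H,M} and {I}.
No further refinement is possible. Final partition (7 blocks): {D,J} | {H,M} | {E} | {G,L} | {A,C} | {B,F} | {I}.
The equivalence class containing J is {D,J}, of size 2.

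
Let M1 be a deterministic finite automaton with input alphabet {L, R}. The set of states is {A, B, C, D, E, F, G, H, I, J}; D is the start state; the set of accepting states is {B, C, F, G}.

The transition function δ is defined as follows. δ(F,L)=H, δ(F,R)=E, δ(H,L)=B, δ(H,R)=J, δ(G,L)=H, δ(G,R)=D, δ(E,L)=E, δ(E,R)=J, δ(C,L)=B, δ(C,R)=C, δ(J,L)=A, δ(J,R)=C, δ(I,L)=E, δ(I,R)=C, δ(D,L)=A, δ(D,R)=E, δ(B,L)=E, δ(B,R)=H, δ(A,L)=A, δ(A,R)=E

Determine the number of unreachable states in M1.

3

No path from D leads to F, G, I; the other 7 states are all reachable.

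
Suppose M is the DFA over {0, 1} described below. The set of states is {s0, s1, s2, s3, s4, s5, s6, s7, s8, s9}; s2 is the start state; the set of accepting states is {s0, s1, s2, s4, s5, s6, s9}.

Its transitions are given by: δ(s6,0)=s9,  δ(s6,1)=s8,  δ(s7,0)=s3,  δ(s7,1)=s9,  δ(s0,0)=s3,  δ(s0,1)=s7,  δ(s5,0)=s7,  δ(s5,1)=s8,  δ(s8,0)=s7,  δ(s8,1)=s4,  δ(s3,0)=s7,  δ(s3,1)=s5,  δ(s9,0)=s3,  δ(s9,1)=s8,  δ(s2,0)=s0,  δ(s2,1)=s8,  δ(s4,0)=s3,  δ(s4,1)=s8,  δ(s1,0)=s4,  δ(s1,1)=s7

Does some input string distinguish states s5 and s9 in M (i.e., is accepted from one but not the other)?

First remove the unreachable states {s1,s6}; 8 states remain.
Initial partition by acceptance: {s0,s2,s4,s5,s9} | {s3,s7,s8}.
On input 0, block {s0,s2,s4,s5,s9} splits into {s0,s4,s5,s9} and {s2}.
Stable partition: {s0,s4,s5,s9} | {s3,s7,s8} | {s2} — 3 equivalence classes.
s5 and s9 lie in the same block of the stable partition, so they are equivalent — no string distinguishes them.

No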